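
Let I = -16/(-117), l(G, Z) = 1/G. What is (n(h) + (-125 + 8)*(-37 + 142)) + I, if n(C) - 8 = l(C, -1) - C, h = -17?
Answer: -24384985/1989 ≈ -12260.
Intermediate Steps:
n(C) = 8 + 1/C - C (n(C) = 8 + (1/C - C) = 8 + 1/C - C)
I = 16/117 (I = -16*(-1/117) = 16/117 ≈ 0.13675)
(n(h) + (-125 + 8)*(-37 + 142)) + I = ((8 + 1/(-17) - 1*(-17)) + (-125 + 8)*(-37 + 142)) + 16/117 = ((8 - 1/17 + 17) - 117*105) + 16/117 = (424/17 - 12285) + 16/117 = -208421/17 + 16/117 = -24384985/1989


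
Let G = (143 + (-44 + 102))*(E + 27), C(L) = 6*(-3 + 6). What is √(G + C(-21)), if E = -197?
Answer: 2*I*√8538 ≈ 184.8*I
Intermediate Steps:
C(L) = 18 (C(L) = 6*3 = 18)
G = -34170 (G = (143 + (-44 + 102))*(-197 + 27) = (143 + 58)*(-170) = 201*(-170) = -34170)
√(G + C(-21)) = √(-34170 + 18) = √(-34152) = 2*I*√8538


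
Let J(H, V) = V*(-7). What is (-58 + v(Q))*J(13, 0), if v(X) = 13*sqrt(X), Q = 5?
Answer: 0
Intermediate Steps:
J(H, V) = -7*V
(-58 + v(Q))*J(13, 0) = (-58 + 13*sqrt(5))*(-7*0) = (-58 + 13*sqrt(5))*0 = 0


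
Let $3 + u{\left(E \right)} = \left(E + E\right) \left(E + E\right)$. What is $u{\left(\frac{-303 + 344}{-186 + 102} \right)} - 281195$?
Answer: $- \frac{496031591}{1764} \approx -2.812 \cdot 10^{5}$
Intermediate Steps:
$u{\left(E \right)} = -3 + 4 E^{2}$ ($u{\left(E \right)} = -3 + \left(E + E\right) \left(E + E\right) = -3 + 2 E 2 E = -3 + 4 E^{2}$)
$u{\left(\frac{-303 + 344}{-186 + 102} \right)} - 281195 = \left(-3 + 4 \left(\frac{-303 + 344}{-186 + 102}\right)^{2}\right) - 281195 = \left(-3 + 4 \left(\frac{41}{-84}\right)^{2}\right) - 281195 = \left(-3 + 4 \left(41 \left(- \frac{1}{84}\right)\right)^{2}\right) - 281195 = \left(-3 + 4 \left(- \frac{41}{84}\right)^{2}\right) - 281195 = \left(-3 + 4 \cdot \frac{1681}{7056}\right) - 281195 = \left(-3 + \frac{1681}{1764}\right) - 281195 = - \frac{3611}{1764} - 281195 = - \frac{496031591}{1764}$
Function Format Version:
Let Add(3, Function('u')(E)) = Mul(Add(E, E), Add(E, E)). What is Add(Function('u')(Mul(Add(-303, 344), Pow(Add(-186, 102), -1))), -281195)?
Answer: Rational(-496031591, 1764) ≈ -2.8120e+5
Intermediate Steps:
Function('u')(E) = Add(-3, Mul(4, Pow(E, 2))) (Function('u')(E) = Add(-3, Mul(Add(E, E), Add(E, E))) = Add(-3, Mul(Mul(2, E), Mul(2, E))) = Add(-3, Mul(4, Pow(E, 2))))
Add(Function('u')(Mul(Add(-303, 344), Pow(Add(-186, 102), -1))), -281195) = Add(Add(-3, Mul(4, Pow(Mul(Add(-303, 344), Pow(Add(-186, 102), -1)), 2))), -281195) = Add(Add(-3, Mul(4, Pow(Mul(41, Pow(-84, -1)), 2))), -281195) = Add(Add(-3, Mul(4, Pow(Mul(41, Rational(-1, 84)), 2))), -281195) = Add(Add(-3, Mul(4, Pow(Rational(-41, 84), 2))), -281195) = Add(Add(-3, Mul(4, Rational(1681, 7056))), -281195) = Add(Add(-3, Rational(1681, 1764)), -281195) = Add(Rational(-3611, 1764), -281195) = Rational(-496031591, 1764)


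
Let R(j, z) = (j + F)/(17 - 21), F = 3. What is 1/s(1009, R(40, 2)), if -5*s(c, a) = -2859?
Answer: 5/2859 ≈ 0.0017489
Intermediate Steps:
R(j, z) = -¾ - j/4 (R(j, z) = (j + 3)/(17 - 21) = (3 + j)/(-4) = (3 + j)*(-¼) = -¾ - j/4)
s(c, a) = 2859/5 (s(c, a) = -⅕*(-2859) = 2859/5)
1/s(1009, R(40, 2)) = 1/(2859/5) = 5/2859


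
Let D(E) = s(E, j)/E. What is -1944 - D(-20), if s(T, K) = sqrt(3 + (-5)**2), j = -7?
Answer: -1944 + sqrt(7)/10 ≈ -1943.7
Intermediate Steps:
s(T, K) = 2*sqrt(7) (s(T, K) = sqrt(3 + 25) = sqrt(28) = 2*sqrt(7))
D(E) = 2*sqrt(7)/E (D(E) = (2*sqrt(7))/E = 2*sqrt(7)/E)
-1944 - D(-20) = -1944 - 2*sqrt(7)/(-20) = -1944 - 2*sqrt(7)*(-1)/20 = -1944 - (-1)*sqrt(7)/10 = -1944 + sqrt(7)/10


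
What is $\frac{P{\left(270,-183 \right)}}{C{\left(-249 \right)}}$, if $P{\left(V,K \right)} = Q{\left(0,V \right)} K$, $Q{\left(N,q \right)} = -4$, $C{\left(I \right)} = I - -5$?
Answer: $-3$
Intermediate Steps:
$C{\left(I \right)} = 5 + I$ ($C{\left(I \right)} = I + 5 = 5 + I$)
$P{\left(V,K \right)} = - 4 K$
$\frac{P{\left(270,-183 \right)}}{C{\left(-249 \right)}} = \frac{\left(-4\right) \left(-183\right)}{5 - 249} = \frac{732}{-244} = 732 \left(- \frac{1}{244}\right) = -3$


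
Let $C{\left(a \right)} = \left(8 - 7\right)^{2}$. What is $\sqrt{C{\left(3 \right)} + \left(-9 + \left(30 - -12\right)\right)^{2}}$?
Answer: $\sqrt{1090} \approx 33.015$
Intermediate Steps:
$C{\left(a \right)} = 1$ ($C{\left(a \right)} = 1^{2} = 1$)
$\sqrt{C{\left(3 \right)} + \left(-9 + \left(30 - -12\right)\right)^{2}} = \sqrt{1 + \left(-9 + \left(30 - -12\right)\right)^{2}} = \sqrt{1 + \left(-9 + \left(30 + 12\right)\right)^{2}} = \sqrt{1 + \left(-9 + 42\right)^{2}} = \sqrt{1 + 33^{2}} = \sqrt{1 + 1089} = \sqrt{1090}$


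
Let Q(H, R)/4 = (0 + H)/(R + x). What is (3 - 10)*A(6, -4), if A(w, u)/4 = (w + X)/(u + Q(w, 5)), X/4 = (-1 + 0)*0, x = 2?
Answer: 294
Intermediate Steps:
Q(H, R) = 4*H/(2 + R) (Q(H, R) = 4*((0 + H)/(R + 2)) = 4*(H/(2 + R)) = 4*H/(2 + R))
X = 0 (X = 4*((-1 + 0)*0) = 4*(-1*0) = 4*0 = 0)
A(w, u) = 4*w/(u + 4*w/7) (A(w, u) = 4*((w + 0)/(u + 4*w/(2 + 5))) = 4*(w/(u + 4*w/7)) = 4*w/(u + 4*w/7))
(3 - 10)*A(6, -4) = (3 - 10)*(28*6/(4*6 + 7*(-4))) = -196*6/(24 - 28) = -196*6/(-4) = -196*6*(-1)/4 = -7*(-42) = 294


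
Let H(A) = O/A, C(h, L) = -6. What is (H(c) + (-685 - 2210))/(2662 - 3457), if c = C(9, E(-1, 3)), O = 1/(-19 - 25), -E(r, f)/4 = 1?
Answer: 764279/209880 ≈ 3.6415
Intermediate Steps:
E(r, f) = -4 (E(r, f) = -4*1 = -4)
O = -1/44 (O = 1/(-44) = -1/44 ≈ -0.022727)
c = -6
H(A) = -1/(44*A)
(H(c) + (-685 - 2210))/(2662 - 3457) = (-1/44/(-6) + (-685 - 2210))/(2662 - 3457) = (-1/44*(-⅙) - 2895)/(-795) = (1/264 - 2895)*(-1/795) = -764279/264*(-1/795) = 764279/209880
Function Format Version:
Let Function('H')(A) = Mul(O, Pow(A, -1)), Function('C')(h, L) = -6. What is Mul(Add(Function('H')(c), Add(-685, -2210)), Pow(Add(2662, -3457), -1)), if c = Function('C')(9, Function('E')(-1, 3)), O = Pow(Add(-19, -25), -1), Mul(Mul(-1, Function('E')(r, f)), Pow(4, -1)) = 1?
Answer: Rational(764279, 209880) ≈ 3.6415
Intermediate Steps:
Function('E')(r, f) = -4 (Function('E')(r, f) = Mul(-4, 1) = -4)
O = Rational(-1, 44) (O = Pow(-44, -1) = Rational(-1, 44) ≈ -0.022727)
c = -6
Function('H')(A) = Mul(Rational(-1, 44), Pow(A, -1))
Mul(Add(Function('H')(c), Add(-685, -2210)), Pow(Add(2662, -3457), -1)) = Mul(Add(Mul(Rational(-1, 44), Pow(-6, -1)), Add(-685, -2210)), Pow(Add(2662, -3457), -1)) = Mul(Add(Mul(Rational(-1, 44), Rational(-1, 6)), -2895), Pow(-795, -1)) = Mul(Add(Rational(1, 264), -2895), Rational(-1, 795)) = Mul(Rational(-764279, 264), Rational(-1, 795)) = Rational(764279, 209880)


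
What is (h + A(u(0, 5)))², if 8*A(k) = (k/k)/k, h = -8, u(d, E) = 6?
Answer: 146689/2304 ≈ 63.667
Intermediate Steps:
A(k) = 1/(8*k) (A(k) = ((k/k)/k)/8 = (1/k)/8 = 1/(8*k))
(h + A(u(0, 5)))² = (-8 + (⅛)/6)² = (-8 + (⅛)*(⅙))² = (-8 + 1/48)² = (-383/48)² = 146689/2304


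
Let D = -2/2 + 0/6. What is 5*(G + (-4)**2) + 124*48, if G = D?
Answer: 6027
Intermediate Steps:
D = -1 (D = -2*1/2 + 0*(1/6) = -1 + 0 = -1)
G = -1
5*(G + (-4)**2) + 124*48 = 5*(-1 + (-4)**2) + 124*48 = 5*(-1 + 16) + 5952 = 5*15 + 5952 = 75 + 5952 = 6027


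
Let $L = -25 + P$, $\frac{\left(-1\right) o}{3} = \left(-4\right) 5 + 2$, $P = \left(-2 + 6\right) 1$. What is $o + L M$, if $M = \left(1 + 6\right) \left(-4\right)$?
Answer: $642$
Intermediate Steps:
$M = -28$ ($M = 7 \left(-4\right) = -28$)
$P = 4$ ($P = 4 \cdot 1 = 4$)
$o = 54$ ($o = - 3 \left(\left(-4\right) 5 + 2\right) = - 3 \left(-20 + 2\right) = \left(-3\right) \left(-18\right) = 54$)
$L = -21$ ($L = -25 + 4 = -21$)
$o + L M = 54 - -588 = 54 + 588 = 642$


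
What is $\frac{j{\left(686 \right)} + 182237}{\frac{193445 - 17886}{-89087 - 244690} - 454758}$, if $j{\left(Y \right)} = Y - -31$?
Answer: $- \frac{61065837258}{151787936525} \approx -0.40231$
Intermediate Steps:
$j{\left(Y \right)} = 31 + Y$ ($j{\left(Y \right)} = Y + 31 = 31 + Y$)
$\frac{j{\left(686 \right)} + 182237}{\frac{193445 - 17886}{-89087 - 244690} - 454758} = \frac{\left(31 + 686\right) + 182237}{\frac{193445 - 17886}{-89087 - 244690} - 454758} = \frac{717 + 182237}{\frac{175559}{-333777} - 454758} = \frac{182954}{175559 \left(- \frac{1}{333777}\right) - 454758} = \frac{182954}{- \frac{175559}{333777} - 454758} = \frac{182954}{- \frac{151787936525}{333777}} = 182954 \left(- \frac{333777}{151787936525}\right) = - \frac{61065837258}{151787936525}$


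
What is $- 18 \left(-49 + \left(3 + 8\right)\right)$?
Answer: $684$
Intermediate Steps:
$- 18 \left(-49 + \left(3 + 8\right)\right) = - 18 \left(-49 + 11\right) = \left(-18\right) \left(-38\right) = 684$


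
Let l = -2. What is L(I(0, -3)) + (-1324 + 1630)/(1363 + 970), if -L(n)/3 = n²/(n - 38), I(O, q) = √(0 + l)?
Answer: 6*(-395*I + 51*√2)/(2333*(√2 + 38*I)) ≈ -0.026515 - 0.0058681*I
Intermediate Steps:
I(O, q) = I*√2 (I(O, q) = √(0 - 2) = √(-2) = I*√2)
L(n) = -3*n²/(-38 + n) (L(n) = -3*n²/(n - 38) = -3*n²/(-38 + n))
L(I(0, -3)) + (-1324 + 1630)/(1363 + 970) = -3*(I*√2)²/(-38 + I*√2) + (-1324 + 1630)/(1363 + 970) = -3*(-2)/(-38 + I*√2) + 306/2333 = 6/(-38 + I*√2) + 306*(1/2333) = 6/(-38 + I*√2) + 306/2333 = 306/2333 + 6/(-38 + I*√2)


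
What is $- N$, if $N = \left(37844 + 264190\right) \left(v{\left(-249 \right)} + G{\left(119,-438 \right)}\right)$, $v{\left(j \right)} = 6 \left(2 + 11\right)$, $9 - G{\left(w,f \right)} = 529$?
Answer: $133499028$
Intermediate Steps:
$G{\left(w,f \right)} = -520$ ($G{\left(w,f \right)} = 9 - 529 = -520$)
$v{\left(j \right)} = 78$ ($v{\left(j \right)} = 6 \cdot 13 = 78$)
$N = -133499028$ ($N = \left(37844 + 264190\right) \left(78 - 520\right) = 302034 \left(-442\right) = -133499028$)
$- N = \left(-1\right) \left(-133499028\right) = 133499028$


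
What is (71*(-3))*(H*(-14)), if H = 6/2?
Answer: 8946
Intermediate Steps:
H = 3 (H = 6*(1/2) = 3)
(71*(-3))*(H*(-14)) = (71*(-3))*(3*(-14)) = -213*(-42) = 8946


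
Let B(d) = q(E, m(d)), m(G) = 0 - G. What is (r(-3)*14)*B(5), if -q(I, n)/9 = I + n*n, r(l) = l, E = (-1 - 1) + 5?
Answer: 10584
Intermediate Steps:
E = 3 (E = -2 + 5 = 3)
m(G) = -G
q(I, n) = -9*I - 9*n² (q(I, n) = -9*(I + n*n) = -9*(I + n²) = -9*I - 9*n²)
B(d) = -27 - 9*d² (B(d) = -9*3 - 9*d² = -27 - 9*d²)
(r(-3)*14)*B(5) = (-3*14)*(-27 - 9*5²) = -42*(-27 - 9*25) = -42*(-27 - 225) = -42*(-252) = 10584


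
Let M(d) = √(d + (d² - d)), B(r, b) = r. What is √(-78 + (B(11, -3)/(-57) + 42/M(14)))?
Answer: I*√244302/57 ≈ 8.6714*I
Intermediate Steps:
M(d) = √(d²)
√(-78 + (B(11, -3)/(-57) + 42/M(14))) = √(-78 + (11/(-57) + 42/(√(14²)))) = √(-78 + (11*(-1/57) + 42/(√196))) = √(-78 + (-11/57 + 42/14)) = √(-78 + (-11/57 + 42*(1/14))) = √(-78 + (-11/57 + 3)) = √(-78 + 160/57) = √(-4286/57) = I*√244302/57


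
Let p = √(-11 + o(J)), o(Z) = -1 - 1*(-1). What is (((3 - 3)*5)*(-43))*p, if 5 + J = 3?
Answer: 0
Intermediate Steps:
J = -2 (J = -5 + 3 = -2)
o(Z) = 0 (o(Z) = -1 + 1 = 0)
p = I*√11 (p = √(-11 + 0) = √(-11) = I*√11 ≈ 3.3166*I)
(((3 - 3)*5)*(-43))*p = (((3 - 3)*5)*(-43))*(I*√11) = ((0*5)*(-43))*(I*√11) = (0*(-43))*(I*√11) = 0*(I*√11) = 0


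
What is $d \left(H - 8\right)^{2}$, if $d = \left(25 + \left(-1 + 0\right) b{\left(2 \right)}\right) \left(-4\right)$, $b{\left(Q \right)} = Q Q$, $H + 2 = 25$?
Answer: $-18900$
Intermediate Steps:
$H = 23$ ($H = -2 + 25 = 23$)
$b{\left(Q \right)} = Q^{2}$
$d = -84$ ($d = \left(25 + \left(-1 + 0\right) 2^{2}\right) \left(-4\right) = \left(25 - 4\right) \left(-4\right) = 21 \left(-4\right) = -84$)
$d \left(H - 8\right)^{2} = - 84 \left(23 - 8\right)^{2} = - 84 \cdot 15^{2} = \left(-84\right) 225 = -18900$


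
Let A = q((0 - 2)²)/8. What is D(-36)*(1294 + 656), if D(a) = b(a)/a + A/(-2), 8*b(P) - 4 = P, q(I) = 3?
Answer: -3575/24 ≈ -148.96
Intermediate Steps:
b(P) = ½ + P/8
A = 3/8 ≈ 0.37500
D(a) = -3/16 + (½ + a/8)/a (D(a) = (½ + a/8)/a + (3/8)/(-2) = (½ + a/8)/a + (3/8)*(-½) = (½ + a/8)/a - 3/16 = -3/16 + (½ + a/8)/a)
D(-36)*(1294 + 656) = ((1/16)*(8 - 1*(-36))/(-36))*(1294 + 656) = ((1/16)*(-1/36)*(8 + 36))*1950 = ((1/16)*(-1/36)*44)*1950 = -11/144*1950 = -3575/24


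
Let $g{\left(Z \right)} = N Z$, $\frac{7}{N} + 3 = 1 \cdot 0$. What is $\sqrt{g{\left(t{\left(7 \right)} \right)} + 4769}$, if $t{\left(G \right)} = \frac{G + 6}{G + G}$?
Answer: $\frac{\sqrt{171606}}{6} \approx 69.042$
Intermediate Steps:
$N = - \frac{7}{3}$ ($N = \frac{7}{-3 + 1 \cdot 0} = \frac{7}{-3 + 0} = \frac{7}{-3} = 7 \left(- \frac{1}{3}\right) = - \frac{7}{3} \approx -2.3333$)
$t{\left(G \right)} = \frac{6 + G}{2 G}$
$g{\left(Z \right)} = - \frac{7 Z}{3}$
$\sqrt{g{\left(t{\left(7 \right)} \right)} + 4769} = \sqrt{- \frac{7 \frac{6 + 7}{2 \cdot 7}}{3} + 4769} = \sqrt{- \frac{7 \cdot \frac{1}{2} \cdot \frac{1}{7} \cdot 13}{3} + 4769} = \sqrt{\left(- \frac{7}{3}\right) \frac{13}{14} + 4769} = \sqrt{- \frac{13}{6} + 4769} = \sqrt{\frac{28601}{6}} = \frac{\sqrt{171606}}{6}$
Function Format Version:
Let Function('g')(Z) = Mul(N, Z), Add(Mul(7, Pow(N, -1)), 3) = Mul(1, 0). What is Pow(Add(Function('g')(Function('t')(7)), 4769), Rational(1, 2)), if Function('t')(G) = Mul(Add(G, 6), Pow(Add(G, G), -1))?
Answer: Mul(Rational(1, 6), Pow(171606, Rational(1, 2))) ≈ 69.042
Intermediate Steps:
N = Rational(-7, 3) (N = Mul(7, Pow(Add(-3, Mul(1, 0)), -1)) = Mul(7, Pow(Add(-3, 0), -1)) = Mul(7, Pow(-3, -1)) = Mul(7, Rational(-1, 3)) = Rational(-7, 3) ≈ -2.3333)
Function('t')(G) = Mul(Rational(1, 2), Pow(G, -1), Add(6, G)) (Function('t')(G) = Mul(Add(6, G), Pow(Mul(2, G), -1)) = Mul(Add(6, G), Mul(Rational(1, 2), Pow(G, -1))) = Mul(Rational(1, 2), Pow(G, -1), Add(6, G)))
Function('g')(Z) = Mul(Rational(-7, 3), Z)
Pow(Add(Function('g')(Function('t')(7)), 4769), Rational(1, 2)) = Pow(Add(Mul(Rational(-7, 3), Mul(Rational(1, 2), Pow(7, -1), Add(6, 7))), 4769), Rational(1, 2)) = Pow(Add(Mul(Rational(-7, 3), Mul(Rational(1, 2), Rational(1, 7), 13)), 4769), Rational(1, 2)) = Pow(Add(Mul(Rational(-7, 3), Rational(13, 14)), 4769), Rational(1, 2)) = Pow(Add(Rational(-13, 6), 4769), Rational(1, 2)) = Pow(Rational(28601, 6), Rational(1, 2)) = Mul(Rational(1, 6), Pow(171606, Rational(1, 2)))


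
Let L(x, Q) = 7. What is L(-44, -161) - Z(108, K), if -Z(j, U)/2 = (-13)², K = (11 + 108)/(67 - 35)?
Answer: 345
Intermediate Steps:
K = 119/32 ≈ 3.7188
Z(j, U) = -338 (Z(j, U) = -2*(-13)² = -2*169 = -338)
L(-44, -161) - Z(108, K) = 7 - 1*(-338) = 7 + 338 = 345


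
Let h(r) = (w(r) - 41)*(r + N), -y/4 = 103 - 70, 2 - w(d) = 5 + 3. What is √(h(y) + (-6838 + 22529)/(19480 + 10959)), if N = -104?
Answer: √10277578559681/30439 ≈ 105.32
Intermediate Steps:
w(d) = -6 (w(d) = 2 - (5 + 3) = 2 - 1*8 = 2 - 8 = -6)
y = -132 (y = -4*(103 - 70) = -4*33 = -132)
h(r) = 4888 - 47*r (h(r) = (-6 - 41)*(r - 104) = -47*(-104 + r) = 4888 - 47*r)
√(h(y) + (-6838 + 22529)/(19480 + 10959)) = √((4888 - 47*(-132)) + (-6838 + 22529)/(19480 + 10959)) = √((4888 + 6204) + 15691/30439) = √(11092 + 15691*(1/30439)) = √(11092 + 15691/30439) = √(337645079/30439) = √10277578559681/30439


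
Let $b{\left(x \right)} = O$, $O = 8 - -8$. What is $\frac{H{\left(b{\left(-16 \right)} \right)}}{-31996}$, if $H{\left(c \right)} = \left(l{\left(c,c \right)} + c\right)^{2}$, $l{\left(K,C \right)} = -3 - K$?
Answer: $- \frac{9}{31996} \approx -0.00028129$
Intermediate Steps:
$O = 16$ ($O = 8 + 8 = 16$)
$b{\left(x \right)} = 16$
$H{\left(c \right)} = 9$ ($H{\left(c \right)} = \left(\left(-3 - c\right) + c\right)^{2} = \left(-3\right)^{2} = 9$)
$\frac{H{\left(b{\left(-16 \right)} \right)}}{-31996} = \frac{9}{-31996} = 9 \left(- \frac{1}{31996}\right) = - \frac{9}{31996}$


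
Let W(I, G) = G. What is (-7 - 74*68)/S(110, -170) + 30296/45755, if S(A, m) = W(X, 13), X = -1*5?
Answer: -230165597/594815 ≈ -386.95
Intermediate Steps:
X = -5
S(A, m) = 13
(-7 - 74*68)/S(110, -170) + 30296/45755 = (-7 - 74*68)/13 + 30296/45755 = (-7 - 5032)*(1/13) + 30296*(1/45755) = -5039*1/13 + 30296/45755 = -5039/13 + 30296/45755 = -230165597/594815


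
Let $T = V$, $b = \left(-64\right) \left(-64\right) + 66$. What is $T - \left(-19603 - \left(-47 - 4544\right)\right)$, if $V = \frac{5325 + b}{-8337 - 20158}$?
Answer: $\frac{427757453}{28495} \approx 15012.0$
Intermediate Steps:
$b = 4162$ ($b = 4096 + 66 = 4162$)
$V = - \frac{9487}{28495}$ ($V = \frac{5325 + 4162}{-8337 - 20158} = \frac{9487}{-28495} = 9487 \left(- \frac{1}{28495}\right) = - \frac{9487}{28495} \approx -0.33294$)
$T = - \frac{9487}{28495} \approx -0.33294$
$T - \left(-19603 - \left(-47 - 4544\right)\right) = - \frac{9487}{28495} - \left(-19603 - \left(-47 - 4544\right)\right) = - \frac{9487}{28495} - \left(-19603 - -4591\right) = - \frac{9487}{28495} - \left(-19603 + 4591\right) = - \frac{9487}{28495} - -15012 = - \frac{9487}{28495} + 15012 = \frac{427757453}{28495}$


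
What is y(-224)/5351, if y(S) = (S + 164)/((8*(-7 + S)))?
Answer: 5/824054 ≈ 6.0676e-6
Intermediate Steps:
y(S) = (164 + S)/(-56 + 8*S)
y(-224)/5351 = ((164 - 224)/(8*(-7 - 224)))/5351 = ((⅛)*(-60)/(-231))*(1/5351) = ((⅛)*(-1/231)*(-60))*(1/5351) = (5/154)*(1/5351) = 5/824054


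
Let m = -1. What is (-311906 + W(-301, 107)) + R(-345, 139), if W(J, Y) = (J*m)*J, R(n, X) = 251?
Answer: -402256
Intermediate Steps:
W(J, Y) = -J² (W(J, Y) = (J*(-1))*J = (-J)*J = -J²)
(-311906 + W(-301, 107)) + R(-345, 139) = (-311906 - 1*(-301)²) + 251 = (-311906 - 1*90601) + 251 = (-311906 - 90601) + 251 = -402507 + 251 = -402256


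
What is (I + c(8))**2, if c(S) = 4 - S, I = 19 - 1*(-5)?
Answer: 400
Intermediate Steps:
I = 24 (I = 19 + 5 = 24)
(I + c(8))**2 = (24 + (4 - 1*8))**2 = (24 + (4 - 8))**2 = (24 - 4)**2 = 20**2 = 400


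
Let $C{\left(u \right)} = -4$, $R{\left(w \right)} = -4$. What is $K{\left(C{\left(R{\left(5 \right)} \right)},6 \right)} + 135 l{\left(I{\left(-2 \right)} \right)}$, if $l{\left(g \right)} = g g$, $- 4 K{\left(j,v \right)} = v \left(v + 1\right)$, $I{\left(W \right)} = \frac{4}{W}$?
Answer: $\frac{1059}{2} \approx 529.5$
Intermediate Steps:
$K{\left(j,v \right)} = - \frac{v \left(1 + v\right)}{4}$ ($K{\left(j,v \right)} = - \frac{v \left(v + 1\right)}{4} = - \frac{v \left(1 + v\right)}{4}$)
$l{\left(g \right)} = g^{2}$
$K{\left(C{\left(R{\left(5 \right)} \right)},6 \right)} + 135 l{\left(I{\left(-2 \right)} \right)} = \left(- \frac{1}{4}\right) 6 \left(1 + 6\right) + 135 \left(\frac{4}{-2}\right)^{2} = \left(- \frac{1}{4}\right) 6 \cdot 7 + 135 \left(4 \left(- \frac{1}{2}\right)\right)^{2} = - \frac{21}{2} + 135 \left(-2\right)^{2} = - \frac{21}{2} + 135 \cdot 4 = - \frac{21}{2} + 540 = \frac{1059}{2}$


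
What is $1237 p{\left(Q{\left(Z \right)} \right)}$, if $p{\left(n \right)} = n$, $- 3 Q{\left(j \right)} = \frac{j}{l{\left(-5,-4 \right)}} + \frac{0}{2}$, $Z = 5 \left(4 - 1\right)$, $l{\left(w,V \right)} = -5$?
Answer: $1237$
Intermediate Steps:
$Z = 15$ ($Z = 5 \cdot 3 = 15$)
$Q{\left(j \right)} = \frac{j}{15}$ ($Q{\left(j \right)} = - \frac{\frac{j}{-5} + \frac{0}{2}}{3} = - \frac{j \left(- \frac{1}{5}\right) + 0 \cdot \frac{1}{2}}{3} = - \frac{- \frac{j}{5} + 0}{3} = - \frac{\left(- \frac{1}{5}\right) j}{3} = \frac{j}{15}$)
$1237 p{\left(Q{\left(Z \right)} \right)} = 1237 \cdot \frac{1}{15} \cdot 15 = 1237 \cdot 1 = 1237$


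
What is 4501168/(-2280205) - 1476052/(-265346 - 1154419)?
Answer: -604979926972/647471050365 ≈ -0.93437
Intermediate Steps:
4501168/(-2280205) - 1476052/(-265346 - 1154419) = 4501168*(-1/2280205) - 1476052/(-1419765) = -4501168/2280205 - 1476052*(-1/1419765) = -4501168/2280205 + 1476052/1419765 = -604979926972/647471050365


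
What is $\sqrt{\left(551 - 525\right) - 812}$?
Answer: $i \sqrt{786} \approx 28.036 i$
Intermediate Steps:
$\sqrt{\left(551 - 525\right) - 812} = \sqrt{26 - 812} = \sqrt{-786} = i \sqrt{786}$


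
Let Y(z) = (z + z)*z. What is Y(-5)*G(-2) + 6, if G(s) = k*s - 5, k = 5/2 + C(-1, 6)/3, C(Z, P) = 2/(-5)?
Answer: -1442/3 ≈ -480.67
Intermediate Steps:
C(Z, P) = -2/5 (C(Z, P) = 2*(-1/5) = -2/5)
k = 71/30 (k = 5/2 - 2/5/3 = 5*(1/2) - 2/5*1/3 = 5/2 - 2/15 = 71/30 ≈ 2.3667)
G(s) = -5 + 71*s/30 (G(s) = 71*s/30 - 5 = -5 + 71*s/30)
Y(z) = 2*z**2 (Y(z) = (2*z)*z = 2*z**2)
Y(-5)*G(-2) + 6 = (2*(-5)**2)*(-5 + (71/30)*(-2)) + 6 = (2*25)*(-5 - 71/15) + 6 = 50*(-146/15) + 6 = -1460/3 + 6 = -1442/3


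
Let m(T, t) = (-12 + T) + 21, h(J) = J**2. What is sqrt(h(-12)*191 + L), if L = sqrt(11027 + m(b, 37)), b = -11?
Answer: sqrt(27609) ≈ 166.16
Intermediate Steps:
m(T, t) = 9 + T
L = 105 (L = sqrt(11027 + (9 - 11)) = sqrt(11027 - 2) = sqrt(11025) = 105)
sqrt(h(-12)*191 + L) = sqrt((-12)**2*191 + 105) = sqrt(144*191 + 105) = sqrt(27504 + 105) = sqrt(27609)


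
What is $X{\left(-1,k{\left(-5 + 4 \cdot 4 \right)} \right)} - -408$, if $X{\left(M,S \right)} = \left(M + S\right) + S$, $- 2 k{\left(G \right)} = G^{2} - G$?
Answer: $297$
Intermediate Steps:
$k{\left(G \right)} = \frac{G}{2} - \frac{G^{2}}{2}$ ($k{\left(G \right)} = - \frac{G^{2} - G}{2} = \frac{G}{2} - \frac{G^{2}}{2}$)
$X{\left(M,S \right)} = M + 2 S$
$X{\left(-1,k{\left(-5 + 4 \cdot 4 \right)} \right)} - -408 = \left(-1 + 2 \frac{\left(-5 + 4 \cdot 4\right) \left(1 - \left(-5 + 4 \cdot 4\right)\right)}{2}\right) - -408 = \left(-1 + 2 \frac{\left(-5 + 16\right) \left(1 - \left(-5 + 16\right)\right)}{2}\right) + 408 = \left(-1 + 2 \cdot \frac{1}{2} \cdot 11 \left(1 - 11\right)\right) + 408 = \left(-1 + 2 \cdot \frac{1}{2} \cdot 11 \left(-10\right)\right) + 408 = \left(-1 + 2 \left(-55\right)\right) + 408 = \left(-1 - 110\right) + 408 = -111 + 408 = 297$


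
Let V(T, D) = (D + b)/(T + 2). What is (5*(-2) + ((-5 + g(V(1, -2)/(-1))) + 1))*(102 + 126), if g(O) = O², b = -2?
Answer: -8360/3 ≈ -2786.7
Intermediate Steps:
V(T, D) = (-2 + D)/(2 + T) (V(T, D) = (D - 2)/(T + 2) = (-2 + D)/(2 + T))
(5*(-2) + ((-5 + g(V(1, -2)/(-1))) + 1))*(102 + 126) = (5*(-2) + ((-5 + (((-2 - 2)/(2 + 1))/(-1))²) + 1))*(102 + 126) = (-10 + ((-5 + ((-4/3)*(-1))²) + 1))*228 = (-10 + ((-5 + (((⅓)*(-4))*(-1))²) + 1))*228 = (-10 + ((-5 + (-4/3*(-1))²) + 1))*228 = (-10 + ((-5 + (4/3)²) + 1))*228 = (-10 + ((-5 + 16/9) + 1))*228 = (-10 + (-29/9 + 1))*228 = (-10 - 20/9)*228 = -110/9*228 = -8360/3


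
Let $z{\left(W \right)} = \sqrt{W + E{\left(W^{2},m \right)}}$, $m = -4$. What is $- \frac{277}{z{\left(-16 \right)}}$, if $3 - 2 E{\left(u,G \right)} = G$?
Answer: $\frac{277 i \sqrt{2}}{5} \approx 78.347 i$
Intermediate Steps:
$E{\left(u,G \right)} = \frac{3}{2} - \frac{G}{2}$
$z{\left(W \right)} = \sqrt{\frac{7}{2} + W}$ ($z{\left(W \right)} = \sqrt{W + \left(\frac{3}{2} - -2\right)} = \sqrt{W + \left(\frac{3}{2} + 2\right)} = \sqrt{W + \frac{7}{2}} = \sqrt{\frac{7}{2} + W}$)
$- \frac{277}{z{\left(-16 \right)}} = - \frac{277}{\frac{1}{2} \sqrt{14 + 4 \left(-16\right)}} = - \frac{277}{\frac{1}{2} \sqrt{14 - 64}} = - \frac{277}{\frac{1}{2} \sqrt{-50}} = - \frac{277}{\frac{1}{2} \cdot 5 i \sqrt{2}} = - \frac{277}{\frac{5}{2} i \sqrt{2}} = - 277 \left(- \frac{i \sqrt{2}}{5}\right) = \frac{277 i \sqrt{2}}{5}$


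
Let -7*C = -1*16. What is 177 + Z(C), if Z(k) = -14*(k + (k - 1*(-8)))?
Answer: 1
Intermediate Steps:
C = 16/7 (C = -(-1)*16/7 = -⅐*(-16) = 16/7 ≈ 2.2857)
Z(k) = -112 - 28*k (Z(k) = -14*(k + (k + 8)) = -14*(k + (8 + k)) = -14*(8 + 2*k) = -112 - 28*k)
177 + Z(C) = 177 + (-112 - 28*16/7) = 177 + (-112 - 64) = 177 - 176 = 1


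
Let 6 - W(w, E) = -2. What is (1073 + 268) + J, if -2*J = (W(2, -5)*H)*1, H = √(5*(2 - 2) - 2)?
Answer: 1341 - 4*I*√2 ≈ 1341.0 - 5.6569*I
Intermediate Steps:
W(w, E) = 8 (W(w, E) = 6 - 1*(-2) = 6 + 2 = 8)
H = I*√2 (H = √(5*0 - 2) = √(0 - 2) = √(-2) = I*√2 ≈ 1.4142*I)
J = -4*I*√2 (J = -8*(I*√2)/2 = -8*I*√2/2 = -4*I*√2 ≈ -5.6569*I)
(1073 + 268) + J = (1073 + 268) - 4*I*√2 = 1341 - 4*I*√2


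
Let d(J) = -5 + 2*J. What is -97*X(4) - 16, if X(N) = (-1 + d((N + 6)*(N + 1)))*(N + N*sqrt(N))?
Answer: -109432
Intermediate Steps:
X(N) = (-6 + 2*(1 + N)*(6 + N))*(N + N**(3/2)) (X(N) = (-1 + (-5 + 2*((N + 6)*(N + 1))))*(N + N*sqrt(N)) = (-1 + (-5 + 2*((6 + N)*(1 + N))))*(N + N**(3/2)) = (-1 + (-5 + 2*((1 + N)*(6 + N))))*(N + N**(3/2)) = (-1 + (-5 + 2*(1 + N)*(6 + N)))*(N + N**(3/2)) = (-6 + 2*(1 + N)*(6 + N))*(N + N**(3/2)))
-97*X(4) - 16 = -97*(2*4**3 + 2*4**(7/2) + 6*4 + 6*4**(3/2) + 14*4**2 + 14*4**(5/2)) - 16 = -97*(2*64 + 2*128 + 24 + 6*8 + 14*16 + 14*32) - 16 = -97*(128 + 256 + 24 + 48 + 224 + 448) - 16 = -97*1128 - 16 = -109416 - 16 = -109432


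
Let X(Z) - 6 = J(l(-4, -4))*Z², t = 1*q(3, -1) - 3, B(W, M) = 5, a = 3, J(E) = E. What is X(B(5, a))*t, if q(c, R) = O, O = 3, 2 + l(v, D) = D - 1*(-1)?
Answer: 0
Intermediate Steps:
l(v, D) = -1 + D (l(v, D) = -2 + (D - 1*(-1)) = -2 + (D + 1) = -2 + (1 + D) = -1 + D)
q(c, R) = 3
t = 0 (t = 1*3 - 3 = 3 - 3 = 0)
X(Z) = 6 - 5*Z² (X(Z) = 6 + (-1 - 4)*Z² = 6 - 5*Z²)
X(B(5, a))*t = (6 - 5*5²)*0 = (6 - 5*25)*0 = (6 - 125)*0 = -119*0 = 0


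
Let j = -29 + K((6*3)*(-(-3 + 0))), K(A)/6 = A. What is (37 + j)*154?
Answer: 51128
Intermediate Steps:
K(A) = 6*A
j = 295 (j = -29 + 6*((6*3)*(-(-3 + 0))) = -29 + 6*(18*(-1*(-3))) = -29 + 6*(18*3) = -29 + 6*54 = -29 + 324 = 295)
(37 + j)*154 = (37 + 295)*154 = 332*154 = 51128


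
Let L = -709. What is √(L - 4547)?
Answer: 6*I*√146 ≈ 72.498*I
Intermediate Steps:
√(L - 4547) = √(-709 - 4547) = √(-5256) = 6*I*√146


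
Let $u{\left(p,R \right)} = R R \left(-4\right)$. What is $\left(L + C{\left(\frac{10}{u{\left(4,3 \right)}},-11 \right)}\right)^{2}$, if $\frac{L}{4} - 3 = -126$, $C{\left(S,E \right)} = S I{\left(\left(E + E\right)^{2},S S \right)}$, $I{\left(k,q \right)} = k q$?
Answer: $\frac{536499116521}{2125764} \approx 2.5238 \cdot 10^{5}$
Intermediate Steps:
$u{\left(p,R \right)} = - 4 R^{2}$ ($u{\left(p,R \right)} = R^{2} \left(-4\right) = - 4 R^{2}$)
$C{\left(S,E \right)} = 4 E^{2} S^{3}$ ($C{\left(S,E \right)} = S \left(E + E\right)^{2} S S = S \left(2 E\right)^{2} S^{2} = S 4 E^{2} S^{2} = 4 E^{2} S^{3}$)
$L = -492$ ($L = 12 + 4 \left(-126\right) = 12 - 504 = -492$)
$\left(L + C{\left(\frac{10}{u{\left(4,3 \right)}},-11 \right)}\right)^{2} = \left(-492 + 4 \left(-11\right)^{2} \left(\frac{10}{\left(-4\right) 3^{2}}\right)^{3}\right)^{2} = \left(-492 + 4 \cdot 121 \left(\frac{10}{\left(-4\right) 9}\right)^{3}\right)^{2} = \left(-492 + 4 \cdot 121 \left(\frac{10}{-36}\right)^{3}\right)^{2} = \left(-492 + 4 \cdot 121 \left(10 \left(- \frac{1}{36}\right)\right)^{3}\right)^{2} = \left(-492 + 4 \cdot 121 \left(- \frac{5}{18}\right)^{3}\right)^{2} = \left(-492 + 4 \cdot 121 \left(- \frac{125}{5832}\right)\right)^{2} = \left(-492 - \frac{15125}{1458}\right)^{2} = \left(- \frac{732461}{1458}\right)^{2} = \frac{536499116521}{2125764}$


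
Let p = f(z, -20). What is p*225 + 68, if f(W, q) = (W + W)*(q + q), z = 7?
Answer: -125932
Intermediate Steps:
f(W, q) = 4*W*q (f(W, q) = (2*W)*(2*q) = 4*W*q)
p = -560 (p = 4*7*(-20) = -560)
p*225 + 68 = -560*225 + 68 = -126000 + 68 = -125932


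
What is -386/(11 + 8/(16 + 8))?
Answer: -579/17 ≈ -34.059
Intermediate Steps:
-386/(11 + 8/(16 + 8)) = -386/(11 + 8/24) = -386/(11 + (1/24)*8) = -386/(11 + ⅓) = -386/34/3 = -386*3/34 = -579/17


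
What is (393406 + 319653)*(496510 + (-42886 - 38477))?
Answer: 296024304673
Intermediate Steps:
(393406 + 319653)*(496510 + (-42886 - 38477)) = 713059*(496510 - 81363) = 713059*415147 = 296024304673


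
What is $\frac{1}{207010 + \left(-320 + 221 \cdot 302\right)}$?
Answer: $\frac{1}{273432} \approx 3.6572 \cdot 10^{-6}$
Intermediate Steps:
$\frac{1}{207010 + \left(-320 + 221 \cdot 302\right)} = \frac{1}{207010 + \left(-320 + 66742\right)} = \frac{1}{207010 + 66422} = \frac{1}{273432}$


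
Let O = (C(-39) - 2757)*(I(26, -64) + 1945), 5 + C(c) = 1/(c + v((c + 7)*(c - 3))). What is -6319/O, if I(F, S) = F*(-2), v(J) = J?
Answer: 2748765/2274382079 ≈ 0.0012086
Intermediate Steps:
I(F, S) = -2*F
C(c) = -5 + 1/(c + (-3 + c)*(7 + c)) (C(c) = -5 + 1/(c + (c + 7)*(c - 3)) = -5 + 1/(c + (7 + c)*(-3 + c)) = -5 + 1/(c + (-3 + c)*(7 + c)))
O = -2274382079/435 (O = ((106 - 25*(-39) - 5*(-39)²)/(-21 + (-39)² + 5*(-39)) - 2757)*(-2*26 + 1945) = ((106 + 975 - 5*1521)/(-21 + 1521 - 195) - 2757)*(-52 + 1945) = ((106 + 975 - 7605)/1305 - 2757)*1893 = ((1/1305)*(-6524) - 2757)*1893 = (-6524/1305 - 2757)*1893 = -3604409/1305*1893 = -2274382079/435 ≈ -5.2285e+6)
-6319/O = -6319/(-2274382079/435) = -6319*(-435/2274382079) = 2748765/2274382079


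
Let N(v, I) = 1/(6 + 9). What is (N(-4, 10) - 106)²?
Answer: 2524921/225 ≈ 11222.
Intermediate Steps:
N(v, I) = 1/15
(N(-4, 10) - 106)² = (1/15 - 106)² = (-1589/15)² = 2524921/225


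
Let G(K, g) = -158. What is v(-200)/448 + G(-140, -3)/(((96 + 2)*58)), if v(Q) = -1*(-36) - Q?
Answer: 11345/22736 ≈ 0.49899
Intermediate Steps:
v(Q) = 36 - Q
v(-200)/448 + G(-140, -3)/(((96 + 2)*58)) = (36 - 1*(-200))/448 - 158*1/(58*(96 + 2)) = (36 + 200)*(1/448) - 158/(98*58) = 236*(1/448) - 158/5684 = 59/112 - 158*1/5684 = 59/112 - 79/2842 = 11345/22736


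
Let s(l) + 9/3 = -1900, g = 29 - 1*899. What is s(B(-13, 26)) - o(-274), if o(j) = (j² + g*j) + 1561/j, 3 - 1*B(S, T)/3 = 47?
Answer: -86406805/274 ≈ -3.1535e+5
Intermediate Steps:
g = -870 (g = 29 - 899 = -870)
B(S, T) = -132 (B(S, T) = 9 - 3*47 = 9 - 141 = -132)
s(l) = -1903 (s(l) = -3 - 1900 = -1903)
o(j) = j² - 870*j + 1561/j (o(j) = (j² - 870*j) + 1561/j = j² - 870*j + 1561/j)
s(B(-13, 26)) - o(-274) = -1903 - (1561 + (-274)²*(-870 - 274))/(-274) = -1903 - (-1)*(1561 + 75076*(-1144))/274 = -1903 - (-1)*(1561 - 85886944)/274 = -1903 - (-1)*(-85885383)/274 = -1903 - 1*85885383/274 = -1903 - 85885383/274 = -86406805/274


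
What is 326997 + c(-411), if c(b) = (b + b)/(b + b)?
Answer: 326998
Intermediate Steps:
c(b) = 1 (c(b) = (2*b)/((2*b)) = (2*b)*(1/(2*b)) = 1)
326997 + c(-411) = 326997 + 1 = 326998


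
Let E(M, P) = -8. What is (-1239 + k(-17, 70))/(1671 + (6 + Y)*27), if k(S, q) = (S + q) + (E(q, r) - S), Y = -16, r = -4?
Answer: -1177/1401 ≈ -0.84011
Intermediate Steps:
k(S, q) = -8 + q (k(S, q) = (S + q) + (-8 - S) = -8 + q)
(-1239 + k(-17, 70))/(1671 + (6 + Y)*27) = (-1239 + (-8 + 70))/(1671 + (6 - 16)*27) = (-1239 + 62)/(1671 - 10*27) = -1177/(1671 - 270) = -1177/1401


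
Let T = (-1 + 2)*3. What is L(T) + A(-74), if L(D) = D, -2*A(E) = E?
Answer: 40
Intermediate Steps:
T = 3 (T = 1*3 = 3)
A(E) = -E/2
L(T) + A(-74) = 3 - ½*(-74) = 3 + 37 = 40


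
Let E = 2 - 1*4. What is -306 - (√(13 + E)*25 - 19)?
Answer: -287 - 25*√11 ≈ -369.92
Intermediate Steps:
E = -2 (E = 2 - 4 = -2)
-306 - (√(13 + E)*25 - 19) = -306 - (√(13 - 2)*25 - 19) = -306 - (√11*25 - 19) = -306 - (25*√11 - 19) = -306 - (-19 + 25*√11) = -306 + (19 - 25*√11) = -287 - 25*√11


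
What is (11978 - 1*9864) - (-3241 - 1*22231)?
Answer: 27586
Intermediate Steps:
(11978 - 1*9864) - (-3241 - 1*22231) = (11978 - 9864) - (-3241 - 22231) = 2114 - 1*(-25472) = 2114 + 25472 = 27586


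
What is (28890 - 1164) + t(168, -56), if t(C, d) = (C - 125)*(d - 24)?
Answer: 24286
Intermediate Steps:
t(C, d) = (-125 + C)*(-24 + d)
(28890 - 1164) + t(168, -56) = (28890 - 1164) + (3000 - 125*(-56) - 24*168 + 168*(-56)) = 27726 + (3000 + 7000 - 4032 - 9408) = 27726 - 3440 = 24286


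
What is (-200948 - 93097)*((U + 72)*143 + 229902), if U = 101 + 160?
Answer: -81603662445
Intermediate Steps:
U = 261
(-200948 - 93097)*((U + 72)*143 + 229902) = (-200948 - 93097)*((261 + 72)*143 + 229902) = -294045*(333*143 + 229902) = -294045*(47619 + 229902) = -294045*277521 = -81603662445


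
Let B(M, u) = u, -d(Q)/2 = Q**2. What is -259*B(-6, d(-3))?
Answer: 4662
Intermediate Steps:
d(Q) = -2*Q**2
-259*B(-6, d(-3)) = -(-518)*(-3)**2 = -(-518)*9 = -259*(-18) = 4662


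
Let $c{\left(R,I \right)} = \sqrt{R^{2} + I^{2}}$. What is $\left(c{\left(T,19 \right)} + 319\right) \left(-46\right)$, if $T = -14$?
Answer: $-14674 - 46 \sqrt{557} \approx -15760.0$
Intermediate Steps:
$c{\left(R,I \right)} = \sqrt{I^{2} + R^{2}}$
$\left(c{\left(T,19 \right)} + 319\right) \left(-46\right) = \left(\sqrt{19^{2} + \left(-14\right)^{2}} + 319\right) \left(-46\right) = \left(\sqrt{361 + 196} + 319\right) \left(-46\right) = \left(\sqrt{557} + 319\right) \left(-46\right) = \left(319 + \sqrt{557}\right) \left(-46\right) = -14674 - 46 \sqrt{557}$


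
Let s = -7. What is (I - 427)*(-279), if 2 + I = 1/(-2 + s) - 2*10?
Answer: 125302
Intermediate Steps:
I = -199/9 (I = -2 + (1/(-2 - 7) - 2*10) = -2 + (1/(-9) - 20) = -2 + (-1/9 - 20) = -2 - 181/9 = -199/9 ≈ -22.111)
(I - 427)*(-279) = (-199/9 - 427)*(-279) = -4042/9*(-279) = 125302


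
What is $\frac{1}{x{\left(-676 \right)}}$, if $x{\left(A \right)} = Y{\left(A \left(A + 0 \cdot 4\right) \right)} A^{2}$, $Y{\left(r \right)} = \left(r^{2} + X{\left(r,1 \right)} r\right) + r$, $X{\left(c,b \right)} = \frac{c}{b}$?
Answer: $\frac{1}{190858122150428928} \approx 5.2395 \cdot 10^{-18}$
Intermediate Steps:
$Y{\left(r \right)} = r + 2 r^{2}$ ($Y{\left(r \right)} = \left(r^{2} + \frac{r}{1} r\right) + r = \left(r^{2} + r 1 r\right) + r = \left(r^{2} + r r\right) + r = \left(r^{2} + r^{2}\right) + r = 2 r^{2} + r = r + 2 r^{2}$)
$x{\left(A \right)} = A^{4} \left(1 + 2 A^{2}\right)$ ($x{\left(A \right)} = A \left(A + 0 \cdot 4\right) \left(1 + 2 A \left(A + 0 \cdot 4\right)\right) A^{2} = A \left(A + 0\right) \left(1 + 2 A \left(A + 0\right)\right) A^{2} = A A \left(1 + 2 A A\right) A^{2} = A^{2} \left(1 + 2 A^{2}\right) A^{2} = A^{4} \left(1 + 2 A^{2}\right)$)
$\frac{1}{x{\left(-676 \right)}} = \frac{1}{\left(-676\right)^{4} + 2 \left(-676\right)^{6}} = \frac{1}{208827064576 + 2 \cdot 95428956661682176} = \frac{1}{208827064576 + 190857913323364352} = \frac{1}{190858122150428928}$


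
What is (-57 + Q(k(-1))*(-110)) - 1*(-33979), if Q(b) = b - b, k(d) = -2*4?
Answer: 33922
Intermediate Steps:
k(d) = -8
Q(b) = 0
(-57 + Q(k(-1))*(-110)) - 1*(-33979) = (-57 + 0*(-110)) - 1*(-33979) = (-57 + 0) + 33979 = -57 + 33979 = 33922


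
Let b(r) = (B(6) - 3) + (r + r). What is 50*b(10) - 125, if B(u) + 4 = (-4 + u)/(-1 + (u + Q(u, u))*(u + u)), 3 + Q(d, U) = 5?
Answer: 9995/19 ≈ 526.05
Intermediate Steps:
Q(d, U) = 2 (Q(d, U) = -3 + 5 = 2)
B(u) = -4 + (-4 + u)/(-1 + 2*u*(2 + u)) (B(u) = -4 + (-4 + u)/(-1 + (u + 2)*(u + u)) = -4 + (-4 + u)/(-1 + (2 + u)*(2*u)) = -4 + (-4 + u)/(-1 + 2*u*(2 + u)))
b(r) = -663/95 + 2*r (b(r) = (-1*6*(15 + 8*6)/(-1 + 2*6² + 4*6) - 3) + (r + r) = (-1*6*(15 + 48)/(-1 + 2*36 + 24) - 3) + 2*r = (-1*6*63/(-1 + 72 + 24) - 3) + 2*r = (-1*6*63/95 - 3) + 2*r = (-1*6*1/95*63 - 3) + 2*r = (-378/95 - 3) + 2*r = -663/95 + 2*r)
50*b(10) - 125 = 50*(-663/95 + 2*10) - 125 = 50*(-663/95 + 20) - 125 = 50*(1237/95) - 125 = 12370/19 - 125 = 9995/19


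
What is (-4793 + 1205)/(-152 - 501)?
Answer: 3588/653 ≈ 5.4946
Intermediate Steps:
(-4793 + 1205)/(-152 - 501) = -3588/(-653) = -3588*(-1/653) = 3588/653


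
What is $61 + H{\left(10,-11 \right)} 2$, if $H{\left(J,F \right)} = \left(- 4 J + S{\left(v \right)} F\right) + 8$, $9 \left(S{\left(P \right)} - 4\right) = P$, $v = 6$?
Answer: $- \frac{317}{3} \approx -105.67$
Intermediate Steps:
$S{\left(P \right)} = 4 + \frac{P}{9}$
$H{\left(J,F \right)} = 8 - 4 J + \frac{14 F}{3}$ ($H{\left(J,F \right)} = \left(- 4 J + \left(4 + \frac{1}{9} \cdot 6\right) F\right) + 8 = \left(- 4 J + \left(4 + \frac{2}{3}\right) F\right) + 8 = \left(- 4 J + \frac{14 F}{3}\right) + 8 = 8 - 4 J + \frac{14 F}{3}$)
$61 + H{\left(10,-11 \right)} 2 = 61 + \left(8 - 40 + \frac{14}{3} \left(-11\right)\right) 2 = 61 + \left(8 - 40 - \frac{154}{3}\right) 2 = 61 - \frac{500}{3} = - \frac{317}{3}$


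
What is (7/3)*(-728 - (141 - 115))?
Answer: -5278/3 ≈ -1759.3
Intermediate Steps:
(7/3)*(-728 - (141 - 115)) = (7*(⅓))*(-728 - 1*26) = 7*(-728 - 26)/3 = (7/3)*(-754) = -5278/3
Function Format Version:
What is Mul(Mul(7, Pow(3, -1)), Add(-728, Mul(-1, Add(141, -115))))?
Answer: Rational(-5278, 3) ≈ -1759.3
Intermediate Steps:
Mul(Mul(7, Pow(3, -1)), Add(-728, Mul(-1, Add(141, -115)))) = Mul(Mul(7, Rational(1, 3)), Add(-728, Mul(-1, 26))) = Mul(Rational(7, 3), Add(-728, -26)) = Mul(Rational(7, 3), -754) = Rational(-5278, 3)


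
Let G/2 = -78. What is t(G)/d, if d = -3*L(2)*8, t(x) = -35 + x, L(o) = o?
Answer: 191/48 ≈ 3.9792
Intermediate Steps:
G = -156 (G = 2*(-78) = -156)
d = -48 (d = -3*2*8 = -6*8 = -48)
t(G)/d = (-35 - 156)/(-48) = -191*(-1/48) = 191/48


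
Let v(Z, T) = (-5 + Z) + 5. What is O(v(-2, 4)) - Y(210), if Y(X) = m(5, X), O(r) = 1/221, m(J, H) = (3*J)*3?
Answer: -9944/221 ≈ -44.995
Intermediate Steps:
v(Z, T) = Z
m(J, H) = 9*J
O(r) = 1/221
Y(X) = 45 (Y(X) = 9*5 = 45)
O(v(-2, 4)) - Y(210) = 1/221 - 1*45 = 1/221 - 45 = -9944/221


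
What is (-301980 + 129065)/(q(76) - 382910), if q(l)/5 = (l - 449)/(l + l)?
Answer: 5256616/11640837 ≈ 0.45157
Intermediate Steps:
q(l) = 5*(-449 + l)/(2*l) (q(l) = 5*((l - 449)/(l + l)) = 5*((-449 + l)/((2*l))) = 5*((-449 + l)*(1/(2*l))) = 5*((-449 + l)/(2*l)) = 5*(-449 + l)/(2*l))
(-301980 + 129065)/(q(76) - 382910) = (-301980 + 129065)/((5/2)*(-449 + 76)/76 - 382910) = -172915/((5/2)*(1/76)*(-373) - 382910) = -172915/(-1865/152 - 382910) = -172915/(-58204185/152) = -172915*(-152/58204185) = 5256616/11640837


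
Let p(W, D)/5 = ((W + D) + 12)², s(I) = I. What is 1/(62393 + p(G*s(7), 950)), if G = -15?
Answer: 1/3734638 ≈ 2.6776e-7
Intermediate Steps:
p(W, D) = 5*(12 + D + W)² (p(W, D) = 5*((W + D) + 12)² = 5*((D + W) + 12)² = 5*(12 + D + W)²)
1/(62393 + p(G*s(7), 950)) = 1/(62393 + 5*(12 + 950 - 15*7)²) = 1/(62393 + 5*(12 + 950 - 105)²) = 1/(62393 + 5*857²) = 1/(62393 + 5*734449) = 1/(62393 + 3672245) = 1/3734638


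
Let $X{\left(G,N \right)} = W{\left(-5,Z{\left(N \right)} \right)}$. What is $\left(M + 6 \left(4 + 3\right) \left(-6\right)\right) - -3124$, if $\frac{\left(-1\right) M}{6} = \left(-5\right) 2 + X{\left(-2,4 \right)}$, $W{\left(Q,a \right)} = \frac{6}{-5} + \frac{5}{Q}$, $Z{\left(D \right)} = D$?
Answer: $\frac{14726}{5} \approx 2945.2$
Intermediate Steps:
$W{\left(Q,a \right)} = - \frac{6}{5} + \frac{5}{Q}$ ($W{\left(Q,a \right)} = 6 \left(- \frac{1}{5}\right) + \frac{5}{Q} = - \frac{6}{5} + \frac{5}{Q}$)
$X{\left(G,N \right)} = - \frac{11}{5}$ ($X{\left(G,N \right)} = - \frac{6}{5} + \frac{5}{-5} = - \frac{6}{5} + 5 \left(- \frac{1}{5}\right) = - \frac{6}{5} - 1 = - \frac{11}{5}$)
$M = \frac{366}{5}$ ($M = - 6 \left(\left(-5\right) 2 - \frac{11}{5}\right) = - 6 \left(-10 - \frac{11}{5}\right) = \left(-6\right) \left(- \frac{61}{5}\right) = \frac{366}{5} \approx 73.2$)
$\left(M + 6 \left(4 + 3\right) \left(-6\right)\right) - -3124 = \left(\frac{366}{5} + 6 \left(4 + 3\right) \left(-6\right)\right) - -3124 = \left(\frac{366}{5} + 6 \cdot 7 \left(-6\right)\right) + 3124 = \left(\frac{366}{5} + 42 \left(-6\right)\right) + 3124 = \left(\frac{366}{5} - 252\right) + 3124 = - \frac{894}{5} + 3124 = \frac{14726}{5}$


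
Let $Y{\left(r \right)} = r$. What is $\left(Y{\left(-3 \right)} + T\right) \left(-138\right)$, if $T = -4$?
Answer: $966$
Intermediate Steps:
$\left(Y{\left(-3 \right)} + T\right) \left(-138\right) = \left(-3 - 4\right) \left(-138\right) = \left(-7\right) \left(-138\right) = 966$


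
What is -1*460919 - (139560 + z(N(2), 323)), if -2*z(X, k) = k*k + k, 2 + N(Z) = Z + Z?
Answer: -548153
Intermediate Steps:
N(Z) = -2 + 2*Z (N(Z) = -2 + (Z + Z) = -2 + 2*Z)
z(X, k) = -k/2 - k²/2 (z(X, k) = -(k*k + k)/2 = -(k² + k)/2 = -(k + k²)/2 = -k/2 - k²/2)
-1*460919 - (139560 + z(N(2), 323)) = -1*460919 - (139560 - ½*323*(1 + 323)) = -460919 - (139560 - ½*323*324) = -460919 - (139560 - 52326) = -460919 - 1*87234 = -460919 - 87234 = -548153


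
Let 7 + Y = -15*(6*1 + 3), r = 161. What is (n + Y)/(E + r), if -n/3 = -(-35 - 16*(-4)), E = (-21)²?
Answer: -55/602 ≈ -0.091362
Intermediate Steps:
E = 441
Y = -142 (Y = -7 - 15*(6*1 + 3) = -7 - 15*(6 + 3) = -7 - 15*9 = -7 - 135 = -142)
n = 87 (n = -(-3)*(-35 - 16*(-4)) = -(-3)*(-35 + 64) = -(-3)*29 = -3*(-29) = 87)
(n + Y)/(E + r) = (87 - 142)/(441 + 161) = -55/602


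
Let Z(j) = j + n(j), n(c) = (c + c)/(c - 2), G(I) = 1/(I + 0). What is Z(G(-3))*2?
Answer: -2/21 ≈ -0.095238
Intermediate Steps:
G(I) = 1/I
n(c) = 2*c/(-2 + c) (n(c) = (2*c)/(-2 + c) = 2*c/(-2 + c))
Z(j) = j + 2*j/(-2 + j)
Z(G(-3))*2 = ((1/(-3))**2/(-2 + 1/(-3)))*2 = ((-1/3)**2/(-2 - 1/3))*2 = (1/(9*(-7/3)))*2 = ((1/9)*(-3/7))*2 = -1/21*2 = -2/21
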